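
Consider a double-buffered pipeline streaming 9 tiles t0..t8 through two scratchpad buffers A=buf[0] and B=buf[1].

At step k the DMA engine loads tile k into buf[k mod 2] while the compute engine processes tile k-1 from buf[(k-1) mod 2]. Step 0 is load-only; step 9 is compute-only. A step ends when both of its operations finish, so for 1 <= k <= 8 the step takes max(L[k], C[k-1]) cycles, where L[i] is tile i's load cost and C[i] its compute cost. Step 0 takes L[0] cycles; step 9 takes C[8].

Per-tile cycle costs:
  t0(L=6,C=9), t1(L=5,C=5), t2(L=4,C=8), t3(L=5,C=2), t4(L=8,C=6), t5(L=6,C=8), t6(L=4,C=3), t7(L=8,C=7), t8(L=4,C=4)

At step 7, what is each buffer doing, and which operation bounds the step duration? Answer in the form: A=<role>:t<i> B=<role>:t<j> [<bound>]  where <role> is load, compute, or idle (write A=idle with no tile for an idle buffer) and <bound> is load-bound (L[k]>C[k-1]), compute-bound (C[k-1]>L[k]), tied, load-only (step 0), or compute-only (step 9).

  0. 6=6c; end=6; A:t0 B:-
  1. max(5,9)=9c; end=15; A:t0 B:t1
  2. max(4,5)=5c; end=20; A:t2 B:t1
  3. max(5,8)=8c; end=28; A:t2 B:t3
  4. max(8,2)=8c; end=36; A:t4 B:t3
  5. max(6,6)=6c; end=42; A:t4 B:t5
  6. max(4,8)=8c; end=50; A:t6 B:t5
  7. max(8,3)=8c; end=58; A:t6 B:t7
  8. max(4,7)=7c; end=65; A:t8 B:t7
  9. 4=4c; end=69; A:t8 B:t7

step 7: A=compute:t6 B=load:t7 [load-bound]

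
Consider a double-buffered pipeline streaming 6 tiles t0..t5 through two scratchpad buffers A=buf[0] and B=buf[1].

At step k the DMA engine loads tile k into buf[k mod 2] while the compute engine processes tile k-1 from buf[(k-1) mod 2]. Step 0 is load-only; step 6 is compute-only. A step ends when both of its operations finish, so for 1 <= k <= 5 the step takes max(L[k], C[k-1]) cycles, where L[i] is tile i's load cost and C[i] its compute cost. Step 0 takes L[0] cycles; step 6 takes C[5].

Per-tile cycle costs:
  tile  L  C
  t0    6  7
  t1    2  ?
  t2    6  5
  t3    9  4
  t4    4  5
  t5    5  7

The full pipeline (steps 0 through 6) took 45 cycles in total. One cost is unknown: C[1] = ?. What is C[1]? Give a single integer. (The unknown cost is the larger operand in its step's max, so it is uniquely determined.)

C[1] = 7

step 0: dur = L[0]=6 = 6
step 1: dur = max(L[1]=2, C[0]=7) = 7
step 2: dur = max(L[2]=6, C[1]=?) = C[1]  (unknown; binding)
step 3: dur = max(L[3]=9, C[2]=5) = 9
step 4: dur = max(L[4]=4, C[3]=4) = 4
step 5: dur = max(L[5]=5, C[4]=5) = 5
step 6: dur = C[5]=7 = 7
sum of known step durations = 38
dur[2] = total - known = 45 - 38 = 7
C[1] is the binding max in step 2, so C[1] = dur[2] = 7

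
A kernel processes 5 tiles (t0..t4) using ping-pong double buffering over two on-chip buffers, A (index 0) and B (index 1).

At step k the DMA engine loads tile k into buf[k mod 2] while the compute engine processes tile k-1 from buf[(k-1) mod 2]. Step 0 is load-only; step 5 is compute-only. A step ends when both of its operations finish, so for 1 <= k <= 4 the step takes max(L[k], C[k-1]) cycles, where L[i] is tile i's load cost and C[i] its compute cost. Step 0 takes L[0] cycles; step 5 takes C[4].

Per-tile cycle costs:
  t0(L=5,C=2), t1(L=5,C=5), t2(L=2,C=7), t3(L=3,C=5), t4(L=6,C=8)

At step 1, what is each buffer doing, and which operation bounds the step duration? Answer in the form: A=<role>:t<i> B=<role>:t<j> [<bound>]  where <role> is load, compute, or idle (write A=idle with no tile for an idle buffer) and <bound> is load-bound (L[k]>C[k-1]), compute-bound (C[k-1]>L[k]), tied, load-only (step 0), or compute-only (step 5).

  0. 5=5c; end=5; A:t0 B:-
  1. max(5,2)=5c; end=10; A:t0 B:t1
  2. max(2,5)=5c; end=15; A:t2 B:t1
  3. max(3,7)=7c; end=22; A:t2 B:t3
  4. max(6,5)=6c; end=28; A:t4 B:t3
  5. 8=8c; end=36; A:t4 B:t3

step 1: A=compute:t0 B=load:t1 [load-bound]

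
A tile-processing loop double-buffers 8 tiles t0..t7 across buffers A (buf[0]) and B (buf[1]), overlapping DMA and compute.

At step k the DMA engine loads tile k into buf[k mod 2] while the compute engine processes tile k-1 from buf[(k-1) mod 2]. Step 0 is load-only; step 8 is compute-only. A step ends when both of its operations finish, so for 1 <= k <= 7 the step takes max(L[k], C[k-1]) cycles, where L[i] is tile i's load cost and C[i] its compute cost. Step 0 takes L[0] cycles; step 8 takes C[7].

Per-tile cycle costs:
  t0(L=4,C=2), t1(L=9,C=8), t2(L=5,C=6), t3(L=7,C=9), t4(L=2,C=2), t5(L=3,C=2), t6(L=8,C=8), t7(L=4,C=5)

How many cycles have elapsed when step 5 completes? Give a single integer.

end_cycle[5] = 40

  0. 4=4c; end=4; A:t0 B:-
  1. max(9,2)=9c; end=13; A:t0 B:t1
  2. max(5,8)=8c; end=21; A:t2 B:t1
  3. max(7,6)=7c; end=28; A:t2 B:t3
  4. max(2,9)=9c; end=37; A:t4 B:t3
  5. max(3,2)=3c; end=40; A:t4 B:t5
  6. max(8,2)=8c; end=48; A:t6 B:t5
  7. max(4,8)=8c; end=56; A:t6 B:t7
  8. 5=5c; end=61; A:t6 B:t7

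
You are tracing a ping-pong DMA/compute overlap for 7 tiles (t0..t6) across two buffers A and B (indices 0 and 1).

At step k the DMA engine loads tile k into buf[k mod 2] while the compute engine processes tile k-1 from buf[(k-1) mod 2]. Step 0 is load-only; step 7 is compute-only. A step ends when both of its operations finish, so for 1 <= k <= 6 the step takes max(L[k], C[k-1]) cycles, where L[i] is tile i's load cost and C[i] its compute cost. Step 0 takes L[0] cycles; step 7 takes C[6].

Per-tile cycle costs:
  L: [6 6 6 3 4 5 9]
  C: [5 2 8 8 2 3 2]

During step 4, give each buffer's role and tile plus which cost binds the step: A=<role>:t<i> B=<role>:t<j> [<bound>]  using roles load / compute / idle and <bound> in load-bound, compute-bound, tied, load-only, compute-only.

step 0: L[0]=6 → dur=6, Σ=6 | A=load:t0 B=idle [load-only]
step 1: L[1]=6 C[0]=5 → dur=6, Σ=12 | A=compute:t0 B=load:t1 [load-bound]
step 2: L[2]=6 C[1]=2 → dur=6, Σ=18 | A=load:t2 B=compute:t1 [load-bound]
step 3: L[3]=3 C[2]=8 → dur=8, Σ=26 | A=compute:t2 B=load:t3 [compute-bound]
step 4: L[4]=4 C[3]=8 → dur=8, Σ=34 | A=load:t4 B=compute:t3 [compute-bound]
step 5: L[5]=5 C[4]=2 → dur=5, Σ=39 | A=compute:t4 B=load:t5 [load-bound]
step 6: L[6]=9 C[5]=3 → dur=9, Σ=48 | A=load:t6 B=compute:t5 [load-bound]
step 7: C[6]=2 → dur=2, Σ=50 | A=compute:t6 B=idle [compute-only]

step 4: A=load:t4 B=compute:t3 [compute-bound]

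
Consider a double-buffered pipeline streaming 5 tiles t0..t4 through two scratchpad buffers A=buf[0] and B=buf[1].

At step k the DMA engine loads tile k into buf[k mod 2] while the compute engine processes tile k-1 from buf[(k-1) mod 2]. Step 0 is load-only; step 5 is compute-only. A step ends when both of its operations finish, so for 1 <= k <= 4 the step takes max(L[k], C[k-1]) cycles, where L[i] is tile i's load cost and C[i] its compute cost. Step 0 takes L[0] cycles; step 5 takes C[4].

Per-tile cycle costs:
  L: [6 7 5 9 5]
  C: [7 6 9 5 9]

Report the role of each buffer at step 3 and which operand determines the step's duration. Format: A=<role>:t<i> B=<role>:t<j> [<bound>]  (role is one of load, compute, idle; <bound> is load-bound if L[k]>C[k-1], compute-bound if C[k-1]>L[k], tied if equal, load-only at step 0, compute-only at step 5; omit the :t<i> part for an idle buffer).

step 3: A=compute:t2 B=load:t3 [tied]

k=0 load=t0/6c comp=- wait=6 total=6
k=1 load=t1/7c comp=t0/7c wait=7 total=13
k=2 load=t2/5c comp=t1/6c wait=6 total=19
k=3 load=t3/9c comp=t2/9c wait=9 total=28
k=4 load=t4/5c comp=t3/5c wait=5 total=33
k=5 load=- comp=t4/9c wait=9 total=42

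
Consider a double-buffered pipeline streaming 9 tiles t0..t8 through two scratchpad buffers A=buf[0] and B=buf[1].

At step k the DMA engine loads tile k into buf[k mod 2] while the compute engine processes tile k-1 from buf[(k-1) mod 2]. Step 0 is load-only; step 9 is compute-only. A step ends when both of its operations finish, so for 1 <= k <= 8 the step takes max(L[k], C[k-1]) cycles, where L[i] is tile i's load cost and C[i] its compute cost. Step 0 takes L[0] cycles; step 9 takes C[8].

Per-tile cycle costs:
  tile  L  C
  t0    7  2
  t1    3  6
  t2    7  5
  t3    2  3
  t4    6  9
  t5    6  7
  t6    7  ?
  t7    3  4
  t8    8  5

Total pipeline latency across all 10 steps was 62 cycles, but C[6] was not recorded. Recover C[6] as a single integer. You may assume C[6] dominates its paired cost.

step 0 | dur = L[0]=7 = 7
step 1 | dur = max(L[1]=3, C[0]=2) = 3
step 2 | dur = max(L[2]=7, C[1]=6) = 7
step 3 | dur = max(L[3]=2, C[2]=5) = 5
step 4 | dur = max(L[4]=6, C[3]=3) = 6
step 5 | dur = max(L[5]=6, C[4]=9) = 9
step 6 | dur = max(L[6]=7, C[5]=7) = 7
step 7 | dur = max(L[7]=3, C[6]=?) = C[6]  (unknown; binding)
step 8 | dur = max(L[8]=8, C[7]=4) = 8
step 9 | dur = C[8]=5 = 5
sum of known step durations = 57
dur[7] = total - known = 62 - 57 = 5
C[6] is the binding max in step 7, so C[6] = dur[7] = 5

C[6] = 5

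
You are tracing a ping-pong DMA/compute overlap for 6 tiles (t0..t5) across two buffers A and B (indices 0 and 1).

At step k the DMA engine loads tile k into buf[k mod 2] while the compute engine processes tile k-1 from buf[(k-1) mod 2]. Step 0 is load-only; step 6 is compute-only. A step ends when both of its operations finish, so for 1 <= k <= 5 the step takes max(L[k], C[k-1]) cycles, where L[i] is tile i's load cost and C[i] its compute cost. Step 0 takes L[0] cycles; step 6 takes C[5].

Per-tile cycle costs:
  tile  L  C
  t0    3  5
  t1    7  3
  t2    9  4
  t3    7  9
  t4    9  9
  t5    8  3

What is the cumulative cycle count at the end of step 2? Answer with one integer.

end_cycle[2] = 19

  0. 3=3c; end=3; A:t0 B:-
  1. max(7,5)=7c; end=10; A:t0 B:t1
  2. max(9,3)=9c; end=19; A:t2 B:t1
  3. max(7,4)=7c; end=26; A:t2 B:t3
  4. max(9,9)=9c; end=35; A:t4 B:t3
  5. max(8,9)=9c; end=44; A:t4 B:t5
  6. 3=3c; end=47; A:t4 B:t5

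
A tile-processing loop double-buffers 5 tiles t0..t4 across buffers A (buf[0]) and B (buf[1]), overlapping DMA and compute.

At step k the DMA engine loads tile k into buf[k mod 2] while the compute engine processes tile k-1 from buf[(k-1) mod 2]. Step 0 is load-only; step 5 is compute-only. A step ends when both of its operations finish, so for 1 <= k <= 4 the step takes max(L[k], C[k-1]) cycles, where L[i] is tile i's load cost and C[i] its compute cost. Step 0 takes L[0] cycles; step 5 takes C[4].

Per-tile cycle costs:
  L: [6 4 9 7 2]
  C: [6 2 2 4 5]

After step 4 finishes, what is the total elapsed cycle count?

end_cycle[4] = 32

step 0: L[0]=6 → dur=6, Σ=6 | A=load:t0 B=idle [load-only]
step 1: L[1]=4 C[0]=6 → dur=6, Σ=12 | A=compute:t0 B=load:t1 [compute-bound]
step 2: L[2]=9 C[1]=2 → dur=9, Σ=21 | A=load:t2 B=compute:t1 [load-bound]
step 3: L[3]=7 C[2]=2 → dur=7, Σ=28 | A=compute:t2 B=load:t3 [load-bound]
step 4: L[4]=2 C[3]=4 → dur=4, Σ=32 | A=load:t4 B=compute:t3 [compute-bound]
step 5: C[4]=5 → dur=5, Σ=37 | A=compute:t4 B=idle [compute-only]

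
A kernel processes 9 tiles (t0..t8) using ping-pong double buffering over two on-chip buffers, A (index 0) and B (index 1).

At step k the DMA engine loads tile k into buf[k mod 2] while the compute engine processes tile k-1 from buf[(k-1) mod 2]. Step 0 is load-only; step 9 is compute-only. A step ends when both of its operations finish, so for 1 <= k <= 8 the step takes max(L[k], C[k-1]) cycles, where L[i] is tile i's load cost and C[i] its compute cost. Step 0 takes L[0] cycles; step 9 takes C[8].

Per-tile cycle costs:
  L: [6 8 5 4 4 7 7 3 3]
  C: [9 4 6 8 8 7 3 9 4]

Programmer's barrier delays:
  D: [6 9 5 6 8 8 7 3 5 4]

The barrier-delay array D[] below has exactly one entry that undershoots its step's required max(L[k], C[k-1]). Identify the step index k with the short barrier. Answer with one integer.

hazard at step 8

step 0: need L[0]=6 = 6; D[0]=6 ok
step 1: need max(L[1]=8,C[0]=9) = 9; D[1]=9 ok
step 2: need max(L[2]=5,C[1]=4) = 5; D[2]=5 ok
step 3: need max(L[3]=4,C[2]=6) = 6; D[3]=6 ok
step 4: need max(L[4]=4,C[3]=8) = 8; D[4]=8 ok
step 5: need max(L[5]=7,C[4]=8) = 8; D[5]=8 ok
step 6: need max(L[6]=7,C[5]=7) = 7; D[6]=7 ok
step 7: need max(L[7]=3,C[6]=3) = 3; D[7]=3 ok
step 8: need max(L[8]=3,C[7]=9) = 9; D[8]=5 SHORT
step 9: need C[8]=4 = 4; D[9]=4 ok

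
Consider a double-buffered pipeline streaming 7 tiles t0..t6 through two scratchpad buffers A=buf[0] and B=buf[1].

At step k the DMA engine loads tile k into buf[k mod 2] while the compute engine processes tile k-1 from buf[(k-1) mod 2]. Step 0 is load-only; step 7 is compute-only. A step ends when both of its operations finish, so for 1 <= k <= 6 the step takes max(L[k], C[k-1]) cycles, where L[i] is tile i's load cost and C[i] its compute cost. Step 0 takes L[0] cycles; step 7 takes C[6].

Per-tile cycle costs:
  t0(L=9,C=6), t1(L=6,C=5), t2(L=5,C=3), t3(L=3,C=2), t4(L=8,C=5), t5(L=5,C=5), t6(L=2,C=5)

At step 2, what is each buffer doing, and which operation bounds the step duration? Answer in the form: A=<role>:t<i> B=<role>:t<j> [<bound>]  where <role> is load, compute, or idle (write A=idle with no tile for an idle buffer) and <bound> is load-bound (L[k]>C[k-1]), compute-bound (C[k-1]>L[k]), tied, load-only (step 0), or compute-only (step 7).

  0. 9=9c; end=9; A:t0 B:-
  1. max(6,6)=6c; end=15; A:t0 B:t1
  2. max(5,5)=5c; end=20; A:t2 B:t1
  3. max(3,3)=3c; end=23; A:t2 B:t3
  4. max(8,2)=8c; end=31; A:t4 B:t3
  5. max(5,5)=5c; end=36; A:t4 B:t5
  6. max(2,5)=5c; end=41; A:t6 B:t5
  7. 5=5c; end=46; A:t6 B:t5

step 2: A=load:t2 B=compute:t1 [tied]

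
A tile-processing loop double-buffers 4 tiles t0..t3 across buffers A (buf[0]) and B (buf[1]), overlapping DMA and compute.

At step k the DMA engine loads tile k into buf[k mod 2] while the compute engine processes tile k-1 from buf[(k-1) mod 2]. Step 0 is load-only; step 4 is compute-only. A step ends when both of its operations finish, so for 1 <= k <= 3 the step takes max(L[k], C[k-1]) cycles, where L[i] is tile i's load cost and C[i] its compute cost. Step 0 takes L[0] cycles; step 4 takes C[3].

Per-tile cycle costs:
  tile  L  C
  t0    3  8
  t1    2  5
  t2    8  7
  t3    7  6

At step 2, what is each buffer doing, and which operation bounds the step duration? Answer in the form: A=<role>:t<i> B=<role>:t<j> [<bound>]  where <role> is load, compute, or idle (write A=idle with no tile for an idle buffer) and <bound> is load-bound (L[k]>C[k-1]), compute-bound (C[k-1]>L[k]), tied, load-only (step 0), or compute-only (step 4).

k=0 load=t0/3c comp=- wait=3 total=3
k=1 load=t1/2c comp=t0/8c wait=8 total=11
k=2 load=t2/8c comp=t1/5c wait=8 total=19
k=3 load=t3/7c comp=t2/7c wait=7 total=26
k=4 load=- comp=t3/6c wait=6 total=32

step 2: A=load:t2 B=compute:t1 [load-bound]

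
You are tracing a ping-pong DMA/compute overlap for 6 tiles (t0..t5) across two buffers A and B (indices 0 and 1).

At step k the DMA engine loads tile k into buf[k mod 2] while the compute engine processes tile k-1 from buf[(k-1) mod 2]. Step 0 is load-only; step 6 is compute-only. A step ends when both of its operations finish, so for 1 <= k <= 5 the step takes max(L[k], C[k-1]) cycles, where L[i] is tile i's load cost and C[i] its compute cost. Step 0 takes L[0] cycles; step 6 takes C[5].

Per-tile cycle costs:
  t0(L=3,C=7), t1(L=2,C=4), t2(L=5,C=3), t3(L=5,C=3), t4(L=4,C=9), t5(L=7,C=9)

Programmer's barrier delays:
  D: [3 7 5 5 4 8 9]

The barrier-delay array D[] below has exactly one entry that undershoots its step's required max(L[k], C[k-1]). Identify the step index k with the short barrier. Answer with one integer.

hazard at step 5

k=0 barrier L[0]=3→3c, D[0]=3 ok
k=1 barrier max(L[1]=2,C[0]=7)→7c, D[1]=7 ok
k=2 barrier max(L[2]=5,C[1]=4)→5c, D[2]=5 ok
k=3 barrier max(L[3]=5,C[2]=3)→5c, D[3]=5 ok
k=4 barrier max(L[4]=4,C[3]=3)→4c, D[4]=4 ok
k=5 barrier max(L[5]=7,C[4]=9)→9c, D[5]=8 SHORT
k=6 barrier C[5]=9→9c, D[6]=9 ok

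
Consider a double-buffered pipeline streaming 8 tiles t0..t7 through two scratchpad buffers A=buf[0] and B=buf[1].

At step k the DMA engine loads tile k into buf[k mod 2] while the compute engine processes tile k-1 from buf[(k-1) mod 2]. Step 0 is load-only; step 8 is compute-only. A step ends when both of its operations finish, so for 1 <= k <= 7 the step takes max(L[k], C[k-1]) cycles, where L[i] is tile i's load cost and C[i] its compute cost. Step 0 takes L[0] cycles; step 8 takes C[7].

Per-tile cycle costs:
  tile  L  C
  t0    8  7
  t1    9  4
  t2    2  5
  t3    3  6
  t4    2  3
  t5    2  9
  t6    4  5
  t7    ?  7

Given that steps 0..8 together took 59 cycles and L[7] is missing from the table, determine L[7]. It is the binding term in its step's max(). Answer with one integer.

step 0 → dur = L[0]=8 = 8
step 1 → dur = max(L[1]=9, C[0]=7) = 9
step 2 → dur = max(L[2]=2, C[1]=4) = 4
step 3 → dur = max(L[3]=3, C[2]=5) = 5
step 4 → dur = max(L[4]=2, C[3]=6) = 6
step 5 → dur = max(L[5]=2, C[4]=3) = 3
step 6 → dur = max(L[6]=4, C[5]=9) = 9
step 7 → dur = max(L[7]=?, C[6]=5) = L[7]  (unknown; binding)
step 8 → dur = C[7]=7 = 7
sum of known step durations = 51
dur[7] = total - known = 59 - 51 = 8
L[7] is the binding max in step 7, so L[7] = dur[7] = 8

L[7] = 8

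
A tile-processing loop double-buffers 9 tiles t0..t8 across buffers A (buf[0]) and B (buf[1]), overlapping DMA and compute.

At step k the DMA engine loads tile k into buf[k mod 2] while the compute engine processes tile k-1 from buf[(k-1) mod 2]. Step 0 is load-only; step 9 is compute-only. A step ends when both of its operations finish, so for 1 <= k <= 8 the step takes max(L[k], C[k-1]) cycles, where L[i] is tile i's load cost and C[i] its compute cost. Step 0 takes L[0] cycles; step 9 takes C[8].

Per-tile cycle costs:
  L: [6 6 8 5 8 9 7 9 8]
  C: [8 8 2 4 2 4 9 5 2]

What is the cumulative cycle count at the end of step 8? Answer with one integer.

end_cycle[8] = 68

step 0: L[0]=6 → dur=6, Σ=6 | A=load:t0 B=idle [load-only]
step 1: L[1]=6 C[0]=8 → dur=8, Σ=14 | A=compute:t0 B=load:t1 [compute-bound]
step 2: L[2]=8 C[1]=8 → dur=8, Σ=22 | A=load:t2 B=compute:t1 [tied]
step 3: L[3]=5 C[2]=2 → dur=5, Σ=27 | A=compute:t2 B=load:t3 [load-bound]
step 4: L[4]=8 C[3]=4 → dur=8, Σ=35 | A=load:t4 B=compute:t3 [load-bound]
step 5: L[5]=9 C[4]=2 → dur=9, Σ=44 | A=compute:t4 B=load:t5 [load-bound]
step 6: L[6]=7 C[5]=4 → dur=7, Σ=51 | A=load:t6 B=compute:t5 [load-bound]
step 7: L[7]=9 C[6]=9 → dur=9, Σ=60 | A=compute:t6 B=load:t7 [tied]
step 8: L[8]=8 C[7]=5 → dur=8, Σ=68 | A=load:t8 B=compute:t7 [load-bound]
step 9: C[8]=2 → dur=2, Σ=70 | A=compute:t8 B=idle [compute-only]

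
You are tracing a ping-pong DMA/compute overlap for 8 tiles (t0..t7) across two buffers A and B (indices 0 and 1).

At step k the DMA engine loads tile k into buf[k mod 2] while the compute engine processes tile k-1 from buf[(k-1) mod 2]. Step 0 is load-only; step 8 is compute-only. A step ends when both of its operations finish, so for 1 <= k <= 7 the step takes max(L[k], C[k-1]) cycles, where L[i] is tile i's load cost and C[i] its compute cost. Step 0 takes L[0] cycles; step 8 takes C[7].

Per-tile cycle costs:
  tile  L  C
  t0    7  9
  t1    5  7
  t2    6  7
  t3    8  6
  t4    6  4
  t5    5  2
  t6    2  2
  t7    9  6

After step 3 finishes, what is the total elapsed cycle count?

k=0 load=t0/7c comp=- wait=7 total=7
k=1 load=t1/5c comp=t0/9c wait=9 total=16
k=2 load=t2/6c comp=t1/7c wait=7 total=23
k=3 load=t3/8c comp=t2/7c wait=8 total=31
k=4 load=t4/6c comp=t3/6c wait=6 total=37
k=5 load=t5/5c comp=t4/4c wait=5 total=42
k=6 load=t6/2c comp=t5/2c wait=2 total=44
k=7 load=t7/9c comp=t6/2c wait=9 total=53
k=8 load=- comp=t7/6c wait=6 total=59

end_cycle[3] = 31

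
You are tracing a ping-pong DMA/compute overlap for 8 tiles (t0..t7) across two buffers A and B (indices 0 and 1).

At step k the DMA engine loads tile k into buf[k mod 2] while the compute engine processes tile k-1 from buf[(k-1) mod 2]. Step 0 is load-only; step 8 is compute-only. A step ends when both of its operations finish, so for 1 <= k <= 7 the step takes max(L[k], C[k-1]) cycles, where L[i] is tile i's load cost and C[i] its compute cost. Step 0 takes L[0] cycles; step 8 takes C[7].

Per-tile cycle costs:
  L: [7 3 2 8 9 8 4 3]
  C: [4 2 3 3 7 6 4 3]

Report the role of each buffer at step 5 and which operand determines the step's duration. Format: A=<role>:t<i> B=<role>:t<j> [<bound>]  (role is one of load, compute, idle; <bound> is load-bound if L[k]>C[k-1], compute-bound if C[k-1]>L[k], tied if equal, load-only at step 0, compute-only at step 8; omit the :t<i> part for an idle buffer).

step 5: A=compute:t4 B=load:t5 [load-bound]

  0. 7=7c; end=7; A:t0 B:-
  1. max(3,4)=4c; end=11; A:t0 B:t1
  2. max(2,2)=2c; end=13; A:t2 B:t1
  3. max(8,3)=8c; end=21; A:t2 B:t3
  4. max(9,3)=9c; end=30; A:t4 B:t3
  5. max(8,7)=8c; end=38; A:t4 B:t5
  6. max(4,6)=6c; end=44; A:t6 B:t5
  7. max(3,4)=4c; end=48; A:t6 B:t7
  8. 3=3c; end=51; A:t6 B:t7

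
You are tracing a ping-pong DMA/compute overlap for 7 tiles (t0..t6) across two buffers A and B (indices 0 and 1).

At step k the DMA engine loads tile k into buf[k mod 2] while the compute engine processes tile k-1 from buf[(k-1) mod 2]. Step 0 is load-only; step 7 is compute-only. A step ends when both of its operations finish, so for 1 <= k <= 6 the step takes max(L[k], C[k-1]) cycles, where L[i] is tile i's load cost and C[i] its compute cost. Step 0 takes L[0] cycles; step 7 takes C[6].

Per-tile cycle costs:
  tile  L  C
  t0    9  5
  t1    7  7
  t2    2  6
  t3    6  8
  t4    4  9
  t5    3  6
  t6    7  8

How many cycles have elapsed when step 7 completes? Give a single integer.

end_cycle[7] = 61

step 0: L[0]=9 → dur=9, Σ=9 | A=load:t0 B=idle [load-only]
step 1: L[1]=7 C[0]=5 → dur=7, Σ=16 | A=compute:t0 B=load:t1 [load-bound]
step 2: L[2]=2 C[1]=7 → dur=7, Σ=23 | A=load:t2 B=compute:t1 [compute-bound]
step 3: L[3]=6 C[2]=6 → dur=6, Σ=29 | A=compute:t2 B=load:t3 [tied]
step 4: L[4]=4 C[3]=8 → dur=8, Σ=37 | A=load:t4 B=compute:t3 [compute-bound]
step 5: L[5]=3 C[4]=9 → dur=9, Σ=46 | A=compute:t4 B=load:t5 [compute-bound]
step 6: L[6]=7 C[5]=6 → dur=7, Σ=53 | A=load:t6 B=compute:t5 [load-bound]
step 7: C[6]=8 → dur=8, Σ=61 | A=compute:t6 B=idle [compute-only]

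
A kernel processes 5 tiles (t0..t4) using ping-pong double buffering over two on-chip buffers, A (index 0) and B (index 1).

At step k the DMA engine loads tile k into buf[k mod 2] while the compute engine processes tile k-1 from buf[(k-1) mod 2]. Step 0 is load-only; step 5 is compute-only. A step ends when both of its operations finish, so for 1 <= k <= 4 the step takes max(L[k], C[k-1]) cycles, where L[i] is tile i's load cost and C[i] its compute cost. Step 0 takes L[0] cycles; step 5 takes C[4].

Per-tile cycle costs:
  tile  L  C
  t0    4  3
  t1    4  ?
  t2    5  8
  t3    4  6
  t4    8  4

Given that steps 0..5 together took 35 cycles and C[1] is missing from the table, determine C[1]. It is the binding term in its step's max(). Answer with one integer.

step 0 → dur = L[0]=4 = 4
step 1 → dur = max(L[1]=4, C[0]=3) = 4
step 2 → dur = max(L[2]=5, C[1]=?) = C[1]  (unknown; binding)
step 3 → dur = max(L[3]=4, C[2]=8) = 8
step 4 → dur = max(L[4]=8, C[3]=6) = 8
step 5 → dur = C[4]=4 = 4
sum of known step durations = 28
dur[2] = total - known = 35 - 28 = 7
C[1] is the binding max in step 2, so C[1] = dur[2] = 7

C[1] = 7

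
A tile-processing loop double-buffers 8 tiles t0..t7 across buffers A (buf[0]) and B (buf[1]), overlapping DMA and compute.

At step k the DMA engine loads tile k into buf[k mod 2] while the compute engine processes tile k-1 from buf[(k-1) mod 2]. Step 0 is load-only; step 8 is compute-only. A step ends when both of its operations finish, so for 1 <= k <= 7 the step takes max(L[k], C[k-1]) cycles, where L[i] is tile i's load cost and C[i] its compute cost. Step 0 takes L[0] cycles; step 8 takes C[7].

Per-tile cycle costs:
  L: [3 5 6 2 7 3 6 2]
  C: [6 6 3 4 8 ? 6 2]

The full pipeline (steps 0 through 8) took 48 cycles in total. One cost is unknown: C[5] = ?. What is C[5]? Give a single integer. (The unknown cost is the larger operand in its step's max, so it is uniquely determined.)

C[5] = 7

step 0 → dur = L[0]=3 = 3
step 1 → dur = max(L[1]=5, C[0]=6) = 6
step 2 → dur = max(L[2]=6, C[1]=6) = 6
step 3 → dur = max(L[3]=2, C[2]=3) = 3
step 4 → dur = max(L[4]=7, C[3]=4) = 7
step 5 → dur = max(L[5]=3, C[4]=8) = 8
step 6 → dur = max(L[6]=6, C[5]=?) = C[5]  (unknown; binding)
step 7 → dur = max(L[7]=2, C[6]=6) = 6
step 8 → dur = C[7]=2 = 2
sum of known step durations = 41
dur[6] = total - known = 48 - 41 = 7
C[5] is the binding max in step 6, so C[5] = dur[6] = 7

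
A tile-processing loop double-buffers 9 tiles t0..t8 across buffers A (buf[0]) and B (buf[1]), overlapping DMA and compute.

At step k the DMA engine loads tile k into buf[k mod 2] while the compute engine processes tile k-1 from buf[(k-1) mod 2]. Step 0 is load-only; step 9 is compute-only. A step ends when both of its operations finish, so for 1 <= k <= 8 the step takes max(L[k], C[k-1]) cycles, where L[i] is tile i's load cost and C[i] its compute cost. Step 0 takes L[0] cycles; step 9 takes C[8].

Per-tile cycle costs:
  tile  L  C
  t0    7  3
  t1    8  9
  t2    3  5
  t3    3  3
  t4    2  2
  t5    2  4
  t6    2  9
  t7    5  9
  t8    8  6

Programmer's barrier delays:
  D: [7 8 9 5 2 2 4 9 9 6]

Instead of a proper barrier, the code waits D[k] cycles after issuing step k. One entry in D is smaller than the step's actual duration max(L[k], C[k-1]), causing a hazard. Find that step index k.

[0] required=L[0]=7=7 vs D=7 ok
[1] required=max(L[1]=8,C[0]=3)=8 vs D=8 ok
[2] required=max(L[2]=3,C[1]=9)=9 vs D=9 ok
[3] required=max(L[3]=3,C[2]=5)=5 vs D=5 ok
[4] required=max(L[4]=2,C[3]=3)=3 vs D=2 SHORT
[5] required=max(L[5]=2,C[4]=2)=2 vs D=2 ok
[6] required=max(L[6]=2,C[5]=4)=4 vs D=4 ok
[7] required=max(L[7]=5,C[6]=9)=9 vs D=9 ok
[8] required=max(L[8]=8,C[7]=9)=9 vs D=9 ok
[9] required=C[8]=6=6 vs D=6 ok

hazard at step 4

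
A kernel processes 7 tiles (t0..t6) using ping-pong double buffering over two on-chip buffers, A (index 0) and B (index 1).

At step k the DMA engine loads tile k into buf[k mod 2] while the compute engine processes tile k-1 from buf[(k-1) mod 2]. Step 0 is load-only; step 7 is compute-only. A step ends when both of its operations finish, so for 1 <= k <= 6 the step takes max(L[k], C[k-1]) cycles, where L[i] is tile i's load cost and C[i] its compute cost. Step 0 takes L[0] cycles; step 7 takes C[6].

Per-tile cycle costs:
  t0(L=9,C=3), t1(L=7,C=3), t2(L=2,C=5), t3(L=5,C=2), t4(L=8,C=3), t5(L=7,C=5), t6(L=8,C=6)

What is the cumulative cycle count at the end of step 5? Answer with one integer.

end_cycle[5] = 39

k=0 load=t0/9c comp=- wait=9 total=9
k=1 load=t1/7c comp=t0/3c wait=7 total=16
k=2 load=t2/2c comp=t1/3c wait=3 total=19
k=3 load=t3/5c comp=t2/5c wait=5 total=24
k=4 load=t4/8c comp=t3/2c wait=8 total=32
k=5 load=t5/7c comp=t4/3c wait=7 total=39
k=6 load=t6/8c comp=t5/5c wait=8 total=47
k=7 load=- comp=t6/6c wait=6 total=53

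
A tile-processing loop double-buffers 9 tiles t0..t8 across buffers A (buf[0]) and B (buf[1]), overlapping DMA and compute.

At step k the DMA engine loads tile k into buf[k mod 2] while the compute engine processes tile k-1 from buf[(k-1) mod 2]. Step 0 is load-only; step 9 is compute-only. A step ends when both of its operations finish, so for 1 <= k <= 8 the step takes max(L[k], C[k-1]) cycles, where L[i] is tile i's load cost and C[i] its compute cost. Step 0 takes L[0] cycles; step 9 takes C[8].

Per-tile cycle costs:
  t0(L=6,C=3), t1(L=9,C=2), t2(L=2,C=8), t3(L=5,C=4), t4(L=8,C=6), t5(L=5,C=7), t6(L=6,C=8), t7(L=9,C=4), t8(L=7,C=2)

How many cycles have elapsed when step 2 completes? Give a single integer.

k=0 load=t0/6c comp=- wait=6 total=6
k=1 load=t1/9c comp=t0/3c wait=9 total=15
k=2 load=t2/2c comp=t1/2c wait=2 total=17
k=3 load=t3/5c comp=t2/8c wait=8 total=25
k=4 load=t4/8c comp=t3/4c wait=8 total=33
k=5 load=t5/5c comp=t4/6c wait=6 total=39
k=6 load=t6/6c comp=t5/7c wait=7 total=46
k=7 load=t7/9c comp=t6/8c wait=9 total=55
k=8 load=t8/7c comp=t7/4c wait=7 total=62
k=9 load=- comp=t8/2c wait=2 total=64

end_cycle[2] = 17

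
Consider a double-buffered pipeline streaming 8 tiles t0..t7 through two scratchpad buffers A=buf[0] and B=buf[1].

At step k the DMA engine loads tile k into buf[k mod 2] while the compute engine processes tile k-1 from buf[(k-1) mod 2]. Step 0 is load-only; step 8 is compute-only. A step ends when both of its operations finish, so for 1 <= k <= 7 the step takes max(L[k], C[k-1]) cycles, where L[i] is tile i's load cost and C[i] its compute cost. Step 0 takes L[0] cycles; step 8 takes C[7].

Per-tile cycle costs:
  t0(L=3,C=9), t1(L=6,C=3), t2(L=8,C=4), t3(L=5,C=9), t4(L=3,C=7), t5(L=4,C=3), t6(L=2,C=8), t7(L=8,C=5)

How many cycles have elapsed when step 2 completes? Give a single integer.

end_cycle[2] = 20

step 0: L[0]=3 → dur=3, Σ=3 | A=load:t0 B=idle [load-only]
step 1: L[1]=6 C[0]=9 → dur=9, Σ=12 | A=compute:t0 B=load:t1 [compute-bound]
step 2: L[2]=8 C[1]=3 → dur=8, Σ=20 | A=load:t2 B=compute:t1 [load-bound]
step 3: L[3]=5 C[2]=4 → dur=5, Σ=25 | A=compute:t2 B=load:t3 [load-bound]
step 4: L[4]=3 C[3]=9 → dur=9, Σ=34 | A=load:t4 B=compute:t3 [compute-bound]
step 5: L[5]=4 C[4]=7 → dur=7, Σ=41 | A=compute:t4 B=load:t5 [compute-bound]
step 6: L[6]=2 C[5]=3 → dur=3, Σ=44 | A=load:t6 B=compute:t5 [compute-bound]
step 7: L[7]=8 C[6]=8 → dur=8, Σ=52 | A=compute:t6 B=load:t7 [tied]
step 8: C[7]=5 → dur=5, Σ=57 | A=idle B=compute:t7 [compute-only]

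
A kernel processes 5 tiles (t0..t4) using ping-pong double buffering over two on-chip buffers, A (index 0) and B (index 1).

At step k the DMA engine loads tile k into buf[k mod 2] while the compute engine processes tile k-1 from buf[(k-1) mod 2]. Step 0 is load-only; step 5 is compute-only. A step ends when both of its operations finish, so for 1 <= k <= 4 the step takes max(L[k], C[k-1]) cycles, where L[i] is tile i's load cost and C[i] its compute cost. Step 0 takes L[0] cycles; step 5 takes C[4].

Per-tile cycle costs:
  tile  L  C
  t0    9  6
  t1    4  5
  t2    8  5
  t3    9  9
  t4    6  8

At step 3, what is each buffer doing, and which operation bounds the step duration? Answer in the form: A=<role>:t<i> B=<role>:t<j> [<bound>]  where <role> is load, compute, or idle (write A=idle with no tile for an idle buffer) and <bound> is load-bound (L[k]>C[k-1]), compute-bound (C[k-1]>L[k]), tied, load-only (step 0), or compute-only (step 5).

  0. 9=9c; end=9; A:t0 B:-
  1. max(4,6)=6c; end=15; A:t0 B:t1
  2. max(8,5)=8c; end=23; A:t2 B:t1
  3. max(9,5)=9c; end=32; A:t2 B:t3
  4. max(6,9)=9c; end=41; A:t4 B:t3
  5. 8=8c; end=49; A:t4 B:t3

step 3: A=compute:t2 B=load:t3 [load-bound]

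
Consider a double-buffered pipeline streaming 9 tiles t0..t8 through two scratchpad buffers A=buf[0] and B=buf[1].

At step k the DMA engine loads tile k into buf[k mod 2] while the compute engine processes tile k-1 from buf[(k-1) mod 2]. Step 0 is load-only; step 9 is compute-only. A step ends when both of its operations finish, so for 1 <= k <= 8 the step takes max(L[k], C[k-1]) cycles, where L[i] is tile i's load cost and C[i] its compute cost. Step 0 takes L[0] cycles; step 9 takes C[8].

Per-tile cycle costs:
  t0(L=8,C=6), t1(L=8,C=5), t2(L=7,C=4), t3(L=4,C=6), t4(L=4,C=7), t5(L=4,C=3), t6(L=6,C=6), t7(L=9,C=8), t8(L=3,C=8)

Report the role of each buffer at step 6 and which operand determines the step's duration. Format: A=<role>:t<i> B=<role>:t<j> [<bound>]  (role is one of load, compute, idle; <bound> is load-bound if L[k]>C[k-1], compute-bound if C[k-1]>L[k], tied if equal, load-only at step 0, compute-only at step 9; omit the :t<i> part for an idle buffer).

step 6: A=load:t6 B=compute:t5 [load-bound]

  0. 8=8c; end=8; A:t0 B:-
  1. max(8,6)=8c; end=16; A:t0 B:t1
  2. max(7,5)=7c; end=23; A:t2 B:t1
  3. max(4,4)=4c; end=27; A:t2 B:t3
  4. max(4,6)=6c; end=33; A:t4 B:t3
  5. max(4,7)=7c; end=40; A:t4 B:t5
  6. max(6,3)=6c; end=46; A:t6 B:t5
  7. max(9,6)=9c; end=55; A:t6 B:t7
  8. max(3,8)=8c; end=63; A:t8 B:t7
  9. 8=8c; end=71; A:t8 B:t7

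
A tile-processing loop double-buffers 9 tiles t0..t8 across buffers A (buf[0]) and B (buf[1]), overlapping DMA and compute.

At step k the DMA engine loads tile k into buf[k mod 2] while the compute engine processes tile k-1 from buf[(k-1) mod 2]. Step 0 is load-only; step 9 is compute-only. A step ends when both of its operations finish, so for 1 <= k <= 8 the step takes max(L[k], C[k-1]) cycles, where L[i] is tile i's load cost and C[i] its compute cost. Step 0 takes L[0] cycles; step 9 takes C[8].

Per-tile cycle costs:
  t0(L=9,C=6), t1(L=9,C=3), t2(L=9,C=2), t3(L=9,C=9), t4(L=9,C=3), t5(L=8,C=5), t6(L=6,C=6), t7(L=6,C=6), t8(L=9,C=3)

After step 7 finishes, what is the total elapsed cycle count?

end_cycle[7] = 65

step 0: L[0]=9 → dur=9, Σ=9 | A=load:t0 B=idle [load-only]
step 1: L[1]=9 C[0]=6 → dur=9, Σ=18 | A=compute:t0 B=load:t1 [load-bound]
step 2: L[2]=9 C[1]=3 → dur=9, Σ=27 | A=load:t2 B=compute:t1 [load-bound]
step 3: L[3]=9 C[2]=2 → dur=9, Σ=36 | A=compute:t2 B=load:t3 [load-bound]
step 4: L[4]=9 C[3]=9 → dur=9, Σ=45 | A=load:t4 B=compute:t3 [tied]
step 5: L[5]=8 C[4]=3 → dur=8, Σ=53 | A=compute:t4 B=load:t5 [load-bound]
step 6: L[6]=6 C[5]=5 → dur=6, Σ=59 | A=load:t6 B=compute:t5 [load-bound]
step 7: L[7]=6 C[6]=6 → dur=6, Σ=65 | A=compute:t6 B=load:t7 [tied]
step 8: L[8]=9 C[7]=6 → dur=9, Σ=74 | A=load:t8 B=compute:t7 [load-bound]
step 9: C[8]=3 → dur=3, Σ=77 | A=compute:t8 B=idle [compute-only]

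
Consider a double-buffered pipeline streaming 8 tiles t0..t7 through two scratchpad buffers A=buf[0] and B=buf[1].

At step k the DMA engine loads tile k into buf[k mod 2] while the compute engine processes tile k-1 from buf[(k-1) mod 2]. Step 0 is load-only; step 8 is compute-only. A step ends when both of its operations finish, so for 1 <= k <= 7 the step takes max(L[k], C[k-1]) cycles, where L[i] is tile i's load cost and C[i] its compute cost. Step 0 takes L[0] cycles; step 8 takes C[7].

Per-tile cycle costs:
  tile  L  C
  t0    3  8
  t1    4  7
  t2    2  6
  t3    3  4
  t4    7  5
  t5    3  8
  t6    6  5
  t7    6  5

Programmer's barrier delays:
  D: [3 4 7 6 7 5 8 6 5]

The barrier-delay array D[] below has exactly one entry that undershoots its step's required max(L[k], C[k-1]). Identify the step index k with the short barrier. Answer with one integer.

step 0: need L[0]=3 = 3; D[0]=3 ok
step 1: need max(L[1]=4,C[0]=8) = 8; D[1]=4 SHORT
step 2: need max(L[2]=2,C[1]=7) = 7; D[2]=7 ok
step 3: need max(L[3]=3,C[2]=6) = 6; D[3]=6 ok
step 4: need max(L[4]=7,C[3]=4) = 7; D[4]=7 ok
step 5: need max(L[5]=3,C[4]=5) = 5; D[5]=5 ok
step 6: need max(L[6]=6,C[5]=8) = 8; D[6]=8 ok
step 7: need max(L[7]=6,C[6]=5) = 6; D[7]=6 ok
step 8: need C[7]=5 = 5; D[8]=5 ok

hazard at step 1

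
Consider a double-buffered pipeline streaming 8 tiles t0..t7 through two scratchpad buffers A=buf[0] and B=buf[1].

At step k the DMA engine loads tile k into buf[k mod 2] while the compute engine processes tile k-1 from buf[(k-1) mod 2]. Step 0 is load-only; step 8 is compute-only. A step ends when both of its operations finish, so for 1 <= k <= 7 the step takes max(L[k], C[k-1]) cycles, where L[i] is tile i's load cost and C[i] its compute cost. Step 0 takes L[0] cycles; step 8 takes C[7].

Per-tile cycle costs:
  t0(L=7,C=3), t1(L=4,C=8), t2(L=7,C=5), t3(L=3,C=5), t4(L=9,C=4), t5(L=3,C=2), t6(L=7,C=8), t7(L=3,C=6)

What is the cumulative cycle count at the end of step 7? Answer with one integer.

k=0 load=t0/7c comp=- wait=7 total=7
k=1 load=t1/4c comp=t0/3c wait=4 total=11
k=2 load=t2/7c comp=t1/8c wait=8 total=19
k=3 load=t3/3c comp=t2/5c wait=5 total=24
k=4 load=t4/9c comp=t3/5c wait=9 total=33
k=5 load=t5/3c comp=t4/4c wait=4 total=37
k=6 load=t6/7c comp=t5/2c wait=7 total=44
k=7 load=t7/3c comp=t6/8c wait=8 total=52
k=8 load=- comp=t7/6c wait=6 total=58

end_cycle[7] = 52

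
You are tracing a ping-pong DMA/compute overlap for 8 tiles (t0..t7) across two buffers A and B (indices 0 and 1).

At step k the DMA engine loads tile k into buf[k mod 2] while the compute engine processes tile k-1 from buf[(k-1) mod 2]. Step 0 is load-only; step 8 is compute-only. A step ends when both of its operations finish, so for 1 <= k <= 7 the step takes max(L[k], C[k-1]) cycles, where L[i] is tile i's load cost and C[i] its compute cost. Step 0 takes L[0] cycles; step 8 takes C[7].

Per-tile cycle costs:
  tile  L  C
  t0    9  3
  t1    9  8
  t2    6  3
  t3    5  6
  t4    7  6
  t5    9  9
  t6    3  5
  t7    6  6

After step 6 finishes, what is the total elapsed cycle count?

end_cycle[6] = 56

step 0: L[0]=9 → dur=9, Σ=9 | A=load:t0 B=idle [load-only]
step 1: L[1]=9 C[0]=3 → dur=9, Σ=18 | A=compute:t0 B=load:t1 [load-bound]
step 2: L[2]=6 C[1]=8 → dur=8, Σ=26 | A=load:t2 B=compute:t1 [compute-bound]
step 3: L[3]=5 C[2]=3 → dur=5, Σ=31 | A=compute:t2 B=load:t3 [load-bound]
step 4: L[4]=7 C[3]=6 → dur=7, Σ=38 | A=load:t4 B=compute:t3 [load-bound]
step 5: L[5]=9 C[4]=6 → dur=9, Σ=47 | A=compute:t4 B=load:t5 [load-bound]
step 6: L[6]=3 C[5]=9 → dur=9, Σ=56 | A=load:t6 B=compute:t5 [compute-bound]
step 7: L[7]=6 C[6]=5 → dur=6, Σ=62 | A=compute:t6 B=load:t7 [load-bound]
step 8: C[7]=6 → dur=6, Σ=68 | A=idle B=compute:t7 [compute-only]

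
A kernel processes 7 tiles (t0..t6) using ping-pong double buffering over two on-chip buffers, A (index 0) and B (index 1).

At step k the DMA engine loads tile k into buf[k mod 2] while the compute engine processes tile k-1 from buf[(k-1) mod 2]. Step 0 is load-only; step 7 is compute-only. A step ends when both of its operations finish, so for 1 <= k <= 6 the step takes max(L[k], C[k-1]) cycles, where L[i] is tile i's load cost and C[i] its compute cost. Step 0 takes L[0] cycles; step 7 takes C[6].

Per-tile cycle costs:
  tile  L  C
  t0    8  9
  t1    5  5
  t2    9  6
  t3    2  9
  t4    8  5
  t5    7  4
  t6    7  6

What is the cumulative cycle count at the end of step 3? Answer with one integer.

k=0 load=t0/8c comp=- wait=8 total=8
k=1 load=t1/5c comp=t0/9c wait=9 total=17
k=2 load=t2/9c comp=t1/5c wait=9 total=26
k=3 load=t3/2c comp=t2/6c wait=6 total=32
k=4 load=t4/8c comp=t3/9c wait=9 total=41
k=5 load=t5/7c comp=t4/5c wait=7 total=48
k=6 load=t6/7c comp=t5/4c wait=7 total=55
k=7 load=- comp=t6/6c wait=6 total=61

end_cycle[3] = 32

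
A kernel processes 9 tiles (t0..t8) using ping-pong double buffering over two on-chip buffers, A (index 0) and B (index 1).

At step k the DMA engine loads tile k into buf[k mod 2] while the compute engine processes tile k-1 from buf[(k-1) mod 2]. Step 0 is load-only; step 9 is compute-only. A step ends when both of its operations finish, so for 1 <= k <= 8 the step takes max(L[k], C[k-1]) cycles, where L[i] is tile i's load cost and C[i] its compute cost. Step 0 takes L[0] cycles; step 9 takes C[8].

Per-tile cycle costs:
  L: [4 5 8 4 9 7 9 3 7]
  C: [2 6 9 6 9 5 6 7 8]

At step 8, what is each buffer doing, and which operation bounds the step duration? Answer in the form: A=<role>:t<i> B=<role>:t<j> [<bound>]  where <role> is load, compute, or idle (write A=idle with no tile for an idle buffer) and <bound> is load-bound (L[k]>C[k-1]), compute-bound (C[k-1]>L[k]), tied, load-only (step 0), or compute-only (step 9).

step 0: L[0]=4 → dur=4, Σ=4 | A=load:t0 B=idle [load-only]
step 1: L[1]=5 C[0]=2 → dur=5, Σ=9 | A=compute:t0 B=load:t1 [load-bound]
step 2: L[2]=8 C[1]=6 → dur=8, Σ=17 | A=load:t2 B=compute:t1 [load-bound]
step 3: L[3]=4 C[2]=9 → dur=9, Σ=26 | A=compute:t2 B=load:t3 [compute-bound]
step 4: L[4]=9 C[3]=6 → dur=9, Σ=35 | A=load:t4 B=compute:t3 [load-bound]
step 5: L[5]=7 C[4]=9 → dur=9, Σ=44 | A=compute:t4 B=load:t5 [compute-bound]
step 6: L[6]=9 C[5]=5 → dur=9, Σ=53 | A=load:t6 B=compute:t5 [load-bound]
step 7: L[7]=3 C[6]=6 → dur=6, Σ=59 | A=compute:t6 B=load:t7 [compute-bound]
step 8: L[8]=7 C[7]=7 → dur=7, Σ=66 | A=load:t8 B=compute:t7 [tied]
step 9: C[8]=8 → dur=8, Σ=74 | A=compute:t8 B=idle [compute-only]

step 8: A=load:t8 B=compute:t7 [tied]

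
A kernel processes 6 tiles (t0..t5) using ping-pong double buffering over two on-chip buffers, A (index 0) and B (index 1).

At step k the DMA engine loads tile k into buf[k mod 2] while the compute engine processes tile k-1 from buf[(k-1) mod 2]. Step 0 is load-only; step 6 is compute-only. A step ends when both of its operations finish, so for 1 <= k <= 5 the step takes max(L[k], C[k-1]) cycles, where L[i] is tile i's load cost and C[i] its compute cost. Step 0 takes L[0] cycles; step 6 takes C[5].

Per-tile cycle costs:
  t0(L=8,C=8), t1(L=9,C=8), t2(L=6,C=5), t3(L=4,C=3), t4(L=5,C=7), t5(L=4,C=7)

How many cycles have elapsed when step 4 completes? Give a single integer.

  0. 8=8c; end=8; A:t0 B:-
  1. max(9,8)=9c; end=17; A:t0 B:t1
  2. max(6,8)=8c; end=25; A:t2 B:t1
  3. max(4,5)=5c; end=30; A:t2 B:t3
  4. max(5,3)=5c; end=35; A:t4 B:t3
  5. max(4,7)=7c; end=42; A:t4 B:t5
  6. 7=7c; end=49; A:t4 B:t5

end_cycle[4] = 35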